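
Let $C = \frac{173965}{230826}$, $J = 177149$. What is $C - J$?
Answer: $- \frac{40890421109}{230826} \approx -1.7715 \cdot 10^{5}$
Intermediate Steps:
$C = \frac{173965}{230826}$ ($C = 173965 \cdot \frac{1}{230826} = \frac{173965}{230826} \approx 0.75366$)
$C - J = \frac{173965}{230826} - 177149 = - \frac{40890421109}{230826}$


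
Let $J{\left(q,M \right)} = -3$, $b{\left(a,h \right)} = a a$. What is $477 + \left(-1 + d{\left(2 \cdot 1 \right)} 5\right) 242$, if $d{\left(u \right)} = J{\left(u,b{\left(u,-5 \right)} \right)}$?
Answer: $-3395$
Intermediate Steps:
$b{\left(a,h \right)} = a^{2}$
$d{\left(u \right)} = -3$
$477 + \left(-1 + d{\left(2 \cdot 1 \right)} 5\right) 242 = 477 + \left(-1 - 15\right) 242 = 477 - 3872 = -3395$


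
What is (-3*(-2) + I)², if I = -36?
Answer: 900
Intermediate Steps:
(-3*(-2) + I)² = (-3*(-2) - 36)² = (6 - 36)² = (-30)² = 900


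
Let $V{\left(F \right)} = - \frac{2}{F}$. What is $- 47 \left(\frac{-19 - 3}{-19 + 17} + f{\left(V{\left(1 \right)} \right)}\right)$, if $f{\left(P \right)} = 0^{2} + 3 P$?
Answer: $-235$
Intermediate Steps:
$f{\left(P \right)} = 3 P$ ($f{\left(P \right)} = 0 + 3 P = 3 P$)
$- 47 \left(\frac{-19 - 3}{-19 + 17} + f{\left(V{\left(1 \right)} \right)}\right) = - 47 \left(\frac{-19 - 3}{-19 + 17} + 3 \left(- \frac{2}{1}\right)\right) = - 47 \left(- \frac{22}{-2} + 3 \left(\left(-2\right) 1\right)\right) = - 47 \left(\left(-22\right) \left(- \frac{1}{2}\right) + 3 \left(-2\right)\right) = - 47 \left(11 - 6\right) = \left(-47\right) 5 = -235$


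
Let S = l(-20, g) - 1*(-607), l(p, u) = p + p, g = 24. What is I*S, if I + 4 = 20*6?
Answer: 65772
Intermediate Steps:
I = 116 (I = -4 + 20*6 = -4 + 120 = 116)
l(p, u) = 2*p
S = 567 (S = 2*(-20) - 1*(-607) = -40 + 607 = 567)
I*S = 116*567 = 65772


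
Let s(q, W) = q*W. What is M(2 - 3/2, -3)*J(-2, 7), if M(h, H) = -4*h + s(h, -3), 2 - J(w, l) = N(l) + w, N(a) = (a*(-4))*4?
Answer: -406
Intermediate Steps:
N(a) = -16*a (N(a) = -4*a*4 = -16*a)
J(w, l) = 2 - w + 16*l (J(w, l) = 2 - (-16*l + w) = 2 - (w - 16*l) = 2 + (-w + 16*l) = 2 - w + 16*l)
s(q, W) = W*q
M(h, H) = -7*h (M(h, H) = -4*h - 3*h = -7*h)
M(2 - 3/2, -3)*J(-2, 7) = (-7*(2 - 3/2))*(2 - 1*(-2) + 16*7) = (-7*(2 - 3/2))*(2 + 2 + 112) = -7*(2 - 1*3/2)*116 = -7*(2 - 3/2)*116 = -7*1/2*116 = -7/2*116 = -406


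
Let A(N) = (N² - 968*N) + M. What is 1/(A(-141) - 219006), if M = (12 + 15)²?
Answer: -1/61908 ≈ -1.6153e-5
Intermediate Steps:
M = 729 (M = 27² = 729)
A(N) = 729 + N² - 968*N (A(N) = (N² - 968*N) + 729 = 729 + N² - 968*N)
1/(A(-141) - 219006) = 1/((729 + (-141)² - 968*(-141)) - 219006) = 1/((729 + 19881 + 136488) - 219006) = 1/(157098 - 219006) = 1/(-61908) = -1/61908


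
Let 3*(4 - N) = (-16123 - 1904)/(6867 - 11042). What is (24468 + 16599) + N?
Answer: 171465416/4175 ≈ 41070.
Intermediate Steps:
N = 10691/4175 (N = 4 - (-16123 - 1904)/(3*(6867 - 11042)) = 4 - (-6009)/(-4175) = 4 - (-6009)*(-1)/4175 = 4 - 1/3*18027/4175 = 4 - 6009/4175 = 10691/4175 ≈ 2.5607)
(24468 + 16599) + N = (24468 + 16599) + 10691/4175 = 41067 + 10691/4175 = 171465416/4175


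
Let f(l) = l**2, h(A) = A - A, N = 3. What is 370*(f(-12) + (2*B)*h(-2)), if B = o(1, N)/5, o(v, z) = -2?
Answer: 53280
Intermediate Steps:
h(A) = 0
B = -2/5 ≈ -0.40000
370*(f(-12) + (2*B)*h(-2)) = 370*((-12)**2 + (2*(-2/5))*0) = 370*(144 - 4/5*0) = 370*(144 + 0) = 370*144 = 53280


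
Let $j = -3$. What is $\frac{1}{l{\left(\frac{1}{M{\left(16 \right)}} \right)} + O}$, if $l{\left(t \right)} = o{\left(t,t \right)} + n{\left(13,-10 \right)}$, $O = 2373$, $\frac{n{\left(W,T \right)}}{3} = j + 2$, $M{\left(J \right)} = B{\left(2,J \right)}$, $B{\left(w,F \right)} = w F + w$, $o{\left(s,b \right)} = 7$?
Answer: $\frac{1}{2377} \approx 0.0004207$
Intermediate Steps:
$B{\left(w,F \right)} = w + F w$ ($B{\left(w,F \right)} = F w + w = w + F w$)
$M{\left(J \right)} = 2 + 2 J$ ($M{\left(J \right)} = 2 \left(1 + J\right) = 2 + 2 J$)
$n{\left(W,T \right)} = -3$ ($n{\left(W,T \right)} = 3 \left(-3 + 2\right) = 3 \left(-1\right) = -3$)
$l{\left(t \right)} = 4$ ($l{\left(t \right)} = 7 - 3 = 4$)
$\frac{1}{l{\left(\frac{1}{M{\left(16 \right)}} \right)} + O} = \frac{1}{4 + 2373} = \frac{1}{2377}$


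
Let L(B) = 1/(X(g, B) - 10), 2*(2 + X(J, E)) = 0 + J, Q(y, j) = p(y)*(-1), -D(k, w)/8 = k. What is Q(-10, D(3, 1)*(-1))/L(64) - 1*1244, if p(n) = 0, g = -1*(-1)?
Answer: -1244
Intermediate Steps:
D(k, w) = -8*k
g = 1
Q(y, j) = 0 (Q(y, j) = 0*(-1) = 0)
X(J, E) = -2 + J/2 (X(J, E) = -2 + (0 + J)/2 = -2 + J/2)
L(B) = -2/23 (L(B) = 1/((-2 + (½)*1) - 10) = 1/((-2 + ½) - 10) = 1/(-3/2 - 10) = 1/(-23/2) = -2/23)
Q(-10, D(3, 1)*(-1))/L(64) - 1*1244 = 0/(-2/23) - 1*1244 = 0*(-23/2) - 1244 = 0 - 1244 = -1244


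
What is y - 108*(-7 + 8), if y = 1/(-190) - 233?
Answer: -64791/190 ≈ -341.01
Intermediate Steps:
y = -44271/190 (y = -1/190 - 233 = -44271/190 ≈ -233.01)
y - 108*(-7 + 8) = -44271/190 - 108*(-7 + 8) = -44271/190 - 108 = -64791/190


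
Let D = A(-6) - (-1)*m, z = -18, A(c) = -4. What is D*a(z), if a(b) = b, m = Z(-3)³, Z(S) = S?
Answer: 558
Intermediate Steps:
m = -27 (m = (-3)³ = -27)
D = -31 (D = -4 - (-1)*(-27) = -4 - 1*27 = -4 - 27 = -31)
D*a(z) = -31*(-18) = 558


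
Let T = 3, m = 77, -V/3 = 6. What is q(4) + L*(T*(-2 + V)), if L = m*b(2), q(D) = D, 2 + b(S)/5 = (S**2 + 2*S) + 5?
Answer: -254096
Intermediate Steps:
V = -18 (V = -3*6 = -18)
b(S) = 15 + 5*S**2 + 10*S (b(S) = -10 + 5*((S**2 + 2*S) + 5) = -10 + 5*(5 + S**2 + 2*S) = -10 + (25 + 5*S**2 + 10*S) = 15 + 5*S**2 + 10*S)
L = 4235 (L = 77*(15 + 5*2**2 + 10*2) = 77*(15 + 5*4 + 20) = 77*(15 + 20 + 20) = 77*55 = 4235)
q(4) + L*(T*(-2 + V)) = 4 + 4235*(3*(-2 - 18)) = 4 + 4235*(3*(-20)) = 4 + 4235*(-60) = 4 - 254100 = -254096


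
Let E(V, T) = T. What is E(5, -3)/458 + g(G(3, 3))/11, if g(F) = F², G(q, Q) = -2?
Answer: 1799/5038 ≈ 0.35709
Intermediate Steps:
E(5, -3)/458 + g(G(3, 3))/11 = -3/458 + (-2)²/11 = -3*1/458 + 4*(1/11) = -3/458 + 4/11 = 1799/5038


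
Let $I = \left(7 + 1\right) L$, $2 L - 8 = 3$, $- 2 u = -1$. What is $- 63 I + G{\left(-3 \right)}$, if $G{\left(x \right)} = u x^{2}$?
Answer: $- \frac{5535}{2} \approx -2767.5$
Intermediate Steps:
$u = \frac{1}{2}$ ($u = \left(- \frac{1}{2}\right) \left(-1\right) = \frac{1}{2} \approx 0.5$)
$L = \frac{11}{2}$ ($L = 4 + \frac{1}{2} \cdot 3 = 4 + \frac{3}{2} = \frac{11}{2} \approx 5.5$)
$G{\left(x \right)} = \frac{x^{2}}{2}$
$I = 44$ ($I = \left(7 + 1\right) \frac{11}{2} = 8 \cdot \frac{11}{2} = 44$)
$- 63 I + G{\left(-3 \right)} = \left(-63\right) 44 + \frac{\left(-3\right)^{2}}{2} = -2772 + \frac{1}{2} \cdot 9 = -2772 + \frac{9}{2} = - \frac{5535}{2}$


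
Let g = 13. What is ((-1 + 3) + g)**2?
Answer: 225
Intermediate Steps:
((-1 + 3) + g)**2 = ((-1 + 3) + 13)**2 = (2 + 13)**2 = 15**2 = 225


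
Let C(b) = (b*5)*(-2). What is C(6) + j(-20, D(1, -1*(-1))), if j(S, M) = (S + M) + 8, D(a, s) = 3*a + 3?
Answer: -66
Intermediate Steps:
D(a, s) = 3 + 3*a
C(b) = -10*b (C(b) = (5*b)*(-2) = -10*b)
j(S, M) = 8 + M + S (j(S, M) = (M + S) + 8 = 8 + M + S)
C(6) + j(-20, D(1, -1*(-1))) = -10*6 + (8 + (3 + 3*1) - 20) = -60 + (8 + (3 + 3) - 20) = -60 + (8 + 6 - 20) = -60 - 6 = -66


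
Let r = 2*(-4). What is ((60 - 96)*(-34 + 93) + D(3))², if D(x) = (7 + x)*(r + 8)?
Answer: 4511376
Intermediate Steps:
r = -8
D(x) = 0 (D(x) = (7 + x)*(-8 + 8) = (7 + x)*0 = 0)
((60 - 96)*(-34 + 93) + D(3))² = ((60 - 96)*(-34 + 93) + 0)² = (-36*59 + 0)² = (-2124 + 0)² = (-2124)² = 4511376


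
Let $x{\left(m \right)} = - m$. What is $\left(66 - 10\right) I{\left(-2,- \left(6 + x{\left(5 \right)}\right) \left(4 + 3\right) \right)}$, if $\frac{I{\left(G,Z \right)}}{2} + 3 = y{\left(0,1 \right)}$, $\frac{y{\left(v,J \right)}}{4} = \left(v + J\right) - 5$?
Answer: $-2128$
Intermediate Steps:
$y{\left(v,J \right)} = -20 + 4 J + 4 v$ ($y{\left(v,J \right)} = 4 \left(\left(v + J\right) - 5\right) = 4 \left(\left(J + v\right) - 5\right) = 4 \left(-5 + J + v\right) = -20 + 4 J + 4 v$)
$I{\left(G,Z \right)} = -38$ ($I{\left(G,Z \right)} = -6 + 2 \left(-20 + 4 \cdot 1 + 4 \cdot 0\right) = -6 + 2 \left(-20 + 4 + 0\right) = -6 + 2 \left(-16\right) = -6 - 32 = -38$)
$\left(66 - 10\right) I{\left(-2,- \left(6 + x{\left(5 \right)}\right) \left(4 + 3\right) \right)} = \left(66 - 10\right) \left(-38\right) = 56 \left(-38\right) = -2128$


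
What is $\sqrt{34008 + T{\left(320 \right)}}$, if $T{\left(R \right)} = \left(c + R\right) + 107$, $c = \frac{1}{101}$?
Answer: $\frac{4 \sqrt{21954471}}{101} \approx 185.57$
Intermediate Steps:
$c = \frac{1}{101} \approx 0.009901$
$T{\left(R \right)} = \frac{10808}{101} + R$ ($T{\left(R \right)} = \left(\frac{1}{101} + R\right) + 107 = \frac{10808}{101} + R$)
$\sqrt{34008 + T{\left(320 \right)}} = \sqrt{34008 + \left(\frac{10808}{101} + 320\right)} = \sqrt{34008 + \frac{43128}{101}} = \sqrt{\frac{3477936}{101}} = \frac{4 \sqrt{21954471}}{101}$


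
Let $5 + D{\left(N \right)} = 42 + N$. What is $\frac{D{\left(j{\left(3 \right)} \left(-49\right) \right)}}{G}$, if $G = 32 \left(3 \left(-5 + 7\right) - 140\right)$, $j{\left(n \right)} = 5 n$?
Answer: $\frac{349}{2144} \approx 0.16278$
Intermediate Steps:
$D{\left(N \right)} = 37 + N$ ($D{\left(N \right)} = -5 + \left(42 + N\right) = 37 + N$)
$G = -4288$ ($G = 32 \left(3 \cdot 2 - 140\right) = 32 \left(6 - 140\right) = 32 \left(-134\right) = -4288$)
$\frac{D{\left(j{\left(3 \right)} \left(-49\right) \right)}}{G} = \frac{37 + 5 \cdot 3 \left(-49\right)}{-4288} = \left(37 + 15 \left(-49\right)\right) \left(- \frac{1}{4288}\right) = \left(37 - 735\right) \left(- \frac{1}{4288}\right) = \left(-698\right) \left(- \frac{1}{4288}\right) = \frac{349}{2144}$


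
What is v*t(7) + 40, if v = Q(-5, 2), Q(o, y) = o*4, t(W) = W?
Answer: -100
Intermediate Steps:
Q(o, y) = 4*o
v = -20 (v = 4*(-5) = -20)
v*t(7) + 40 = -20*7 + 40 = -140 + 40 = -100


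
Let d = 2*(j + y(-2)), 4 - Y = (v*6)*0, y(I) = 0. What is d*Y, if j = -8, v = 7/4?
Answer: -64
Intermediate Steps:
v = 7/4 (v = 7*(1/4) = 7/4 ≈ 1.7500)
Y = 4 (Y = 4 - (7/4)*6*0 = 4 - 21*0/2 = 4 - 1*0 = 4 + 0 = 4)
d = -16 (d = 2*(-8 + 0) = 2*(-8) = -16)
d*Y = -16*4 = -64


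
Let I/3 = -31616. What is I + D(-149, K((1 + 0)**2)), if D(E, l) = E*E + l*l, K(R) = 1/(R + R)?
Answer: -290587/4 ≈ -72647.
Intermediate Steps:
K(R) = 1/(2*R)
I = -94848 (I = 3*(-31616) = -94848)
D(E, l) = E**2 + l**2
I + D(-149, K((1 + 0)**2)) = -94848 + ((-149)**2 + (1/(2*((1 + 0)**2)))**2) = -94848 + (22201 + (1/(2*(1**2)))**2) = -94848 + (22201 + ((1/2)/1)**2) = -94848 + (22201 + ((1/2)*1)**2) = -94848 + (22201 + (1/2)**2) = -94848 + (22201 + 1/4) = -94848 + 88805/4 = -290587/4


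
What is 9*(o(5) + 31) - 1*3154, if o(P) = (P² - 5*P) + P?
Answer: -2830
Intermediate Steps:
o(P) = P² - 4*P
9*(o(5) + 31) - 1*3154 = 9*(5*(-4 + 5) + 31) - 1*3154 = 9*(5*1 + 31) - 3154 = 9*(5 + 31) - 3154 = 9*36 - 3154 = 324 - 3154 = -2830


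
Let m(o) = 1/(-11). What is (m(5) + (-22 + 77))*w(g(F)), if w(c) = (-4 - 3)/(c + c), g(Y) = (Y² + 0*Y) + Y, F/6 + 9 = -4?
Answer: -151/4719 ≈ -0.031998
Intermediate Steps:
F = -78 (F = -54 + 6*(-4) = -54 - 24 = -78)
g(Y) = Y + Y² (g(Y) = (Y² + 0) + Y = Y² + Y = Y + Y²)
m(o) = -1/11
w(c) = -7/(2*c) (w(c) = -7*1/(2*c) = -7/(2*c))
(m(5) + (-22 + 77))*w(g(F)) = (-1/11 + (-22 + 77))*(-7*(-1/(78*(1 - 78)))/2) = (-1/11 + 55)*(-7/(2*((-78*(-77))))) = 604*(-7/2/6006)/11 = 604*(-7/2*1/6006)/11 = (604/11)*(-1/1716) = -151/4719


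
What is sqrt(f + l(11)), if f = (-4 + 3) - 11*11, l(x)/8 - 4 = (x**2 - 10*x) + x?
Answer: sqrt(86) ≈ 9.2736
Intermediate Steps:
l(x) = 32 - 72*x + 8*x**2 (l(x) = 32 + 8*((x**2 - 10*x) + x) = 32 + 8*(x**2 - 9*x) = 32 + (-72*x + 8*x**2) = 32 - 72*x + 8*x**2)
f = -122 (f = -1 - 121 = -122)
sqrt(f + l(11)) = sqrt(-122 + (32 - 72*11 + 8*11**2)) = sqrt(-122 + (32 - 792 + 8*121)) = sqrt(-122 + (32 - 792 + 968)) = sqrt(-122 + 208) = sqrt(86)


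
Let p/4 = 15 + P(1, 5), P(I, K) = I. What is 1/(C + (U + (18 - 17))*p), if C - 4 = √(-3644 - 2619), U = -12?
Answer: -700/496263 - I*√6263/496263 ≈ -0.0014105 - 0.00015947*I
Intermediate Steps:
p = 64 (p = 4*(15 + 1) = 4*16 = 64)
C = 4 + I*√6263 (C = 4 + √(-3644 - 2619) = 4 + √(-6263) = 4 + I*√6263 ≈ 4.0 + 79.139*I)
1/(C + (U + (18 - 17))*p) = 1/((4 + I*√6263) + (-12 + (18 - 17))*64) = 1/((4 + I*√6263) + (-12 + 1)*64) = 1/((4 + I*√6263) - 11*64) = 1/((4 + I*√6263) - 704) = 1/(-700 + I*√6263)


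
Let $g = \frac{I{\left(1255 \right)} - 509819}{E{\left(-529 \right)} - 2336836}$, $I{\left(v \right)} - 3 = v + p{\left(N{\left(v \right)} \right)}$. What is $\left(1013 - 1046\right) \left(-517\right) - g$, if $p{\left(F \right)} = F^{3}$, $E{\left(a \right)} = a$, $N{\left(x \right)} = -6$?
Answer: $\frac{39877275488}{2337365} \approx 17061.0$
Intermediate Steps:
$I{\left(v \right)} = -213 + v$ ($I{\left(v \right)} = 3 + \left(v + \left(-6\right)^{3}\right) = 3 + \left(v - 216\right) = 3 + \left(-216 + v\right) = -213 + v$)
$g = \frac{508777}{2337365}$ ($g = \frac{\left(-213 + 1255\right) - 509819}{-529 - 2336836} = \frac{1042 - 509819}{-2337365} = \left(-508777\right) \left(- \frac{1}{2337365}\right) = \frac{508777}{2337365} \approx 0.21767$)
$\left(1013 - 1046\right) \left(-517\right) - g = \left(1013 - 1046\right) \left(-517\right) - \frac{508777}{2337365} = \left(-33\right) \left(-517\right) - \frac{508777}{2337365} = 17061 - \frac{508777}{2337365} = \frac{39877275488}{2337365}$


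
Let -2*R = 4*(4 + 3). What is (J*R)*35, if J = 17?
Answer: -8330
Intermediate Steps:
R = -14 (R = -2*(4 + 3) = -2*7 = -1/2*28 = -14)
(J*R)*35 = (17*(-14))*35 = -238*35 = -8330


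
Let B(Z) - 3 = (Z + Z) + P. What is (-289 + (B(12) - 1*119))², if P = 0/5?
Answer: 145161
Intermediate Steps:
P = 0 (P = 0*(⅕) = 0)
B(Z) = 3 + 2*Z (B(Z) = 3 + ((Z + Z) + 0) = 3 + (2*Z + 0) = 3 + 2*Z)
(-289 + (B(12) - 1*119))² = (-289 + ((3 + 2*12) - 1*119))² = (-289 + ((3 + 24) - 119))² = (-289 + (27 - 119))² = (-289 - 92)² = (-381)² = 145161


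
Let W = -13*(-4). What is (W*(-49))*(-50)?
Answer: 127400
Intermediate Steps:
W = 52
(W*(-49))*(-50) = (52*(-49))*(-50) = -2548*(-50) = 127400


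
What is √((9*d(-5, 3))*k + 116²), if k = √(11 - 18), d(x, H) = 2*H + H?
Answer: √(13456 + 81*I*√7) ≈ 116.0 + 0.9237*I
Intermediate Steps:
d(x, H) = 3*H
k = I*√7 (k = √(-7) = I*√7 ≈ 2.6458*I)
√((9*d(-5, 3))*k + 116²) = √((9*(3*3))*(I*√7) + 116²) = √((9*9)*(I*√7) + 13456) = √(81*(I*√7) + 13456) = √(81*I*√7 + 13456) = √(13456 + 81*I*√7)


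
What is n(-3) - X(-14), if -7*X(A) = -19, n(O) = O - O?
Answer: -19/7 ≈ -2.7143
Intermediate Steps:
n(O) = 0
X(A) = 19/7 (X(A) = -1/7*(-19) = 19/7)
n(-3) - X(-14) = 0 - 1*19/7 = 0 - 19/7 = -19/7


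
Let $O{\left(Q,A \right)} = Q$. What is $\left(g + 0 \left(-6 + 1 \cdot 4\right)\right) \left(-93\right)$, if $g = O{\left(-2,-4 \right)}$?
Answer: $186$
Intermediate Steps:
$g = -2$
$\left(g + 0 \left(-6 + 1 \cdot 4\right)\right) \left(-93\right) = \left(-2 + 0 \left(-6 + 1 \cdot 4\right)\right) \left(-93\right) = \left(-2 + 0 \left(-6 + 4\right)\right) \left(-93\right) = \left(-2 + 0 \left(-2\right)\right) \left(-93\right) = \left(-2 + 0\right) \left(-93\right) = \left(-2\right) \left(-93\right) = 186$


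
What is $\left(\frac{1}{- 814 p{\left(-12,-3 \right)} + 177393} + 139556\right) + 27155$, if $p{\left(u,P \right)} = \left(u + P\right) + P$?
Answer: $\frac{32016013996}{192045} \approx 1.6671 \cdot 10^{5}$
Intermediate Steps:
$p{\left(u,P \right)} = u + 2 P$ ($p{\left(u,P \right)} = \left(P + u\right) + P = u + 2 P$)
$\left(\frac{1}{- 814 p{\left(-12,-3 \right)} + 177393} + 139556\right) + 27155 = \left(\frac{1}{- 814 \left(-12 + 2 \left(-3\right)\right) + 177393} + 139556\right) + 27155 = \left(\frac{1}{- 814 \left(-12 - 6\right) + 177393} + 139556\right) + 27155 = \left(\frac{1}{\left(-814\right) \left(-18\right) + 177393} + 139556\right) + 27155 = \left(\frac{1}{14652 + 177393} + 139556\right) + 27155 = \left(\frac{1}{192045} + 139556\right) + 27155 = \frac{26801032021}{192045} + 27155 = \frac{32016013996}{192045}$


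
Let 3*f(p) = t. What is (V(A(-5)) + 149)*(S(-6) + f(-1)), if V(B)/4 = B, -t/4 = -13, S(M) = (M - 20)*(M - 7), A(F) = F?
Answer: 45838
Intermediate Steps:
S(M) = (-20 + M)*(-7 + M)
t = 52 (t = -4*(-13) = 52)
f(p) = 52/3 (f(p) = (⅓)*52 = 52/3)
V(B) = 4*B
(V(A(-5)) + 149)*(S(-6) + f(-1)) = (4*(-5) + 149)*((140 + (-6)² - 27*(-6)) + 52/3) = (-20 + 149)*((140 + 36 + 162) + 52/3) = 129*(338 + 52/3) = 129*(1066/3) = 45838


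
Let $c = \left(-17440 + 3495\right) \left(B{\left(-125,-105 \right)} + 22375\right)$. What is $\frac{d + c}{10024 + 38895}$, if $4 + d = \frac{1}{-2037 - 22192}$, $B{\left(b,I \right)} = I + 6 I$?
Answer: $- \frac{7311580581117}{1185258451} \approx -6168.8$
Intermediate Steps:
$B{\left(b,I \right)} = 7 I$
$d = - \frac{96917}{24229}$ ($d = -4 + \frac{1}{-2037 - 22192} = -4 + \frac{1}{-24229} = -4 - \frac{1}{24229} = - \frac{96917}{24229} \approx -4.0$)
$c = -301769800$ ($c = \left(-17440 + 3495\right) \left(7 \left(-105\right) + 22375\right) = - 13945 \left(-735 + 22375\right) = \left(-13945\right) 21640 = -301769800$)
$\frac{d + c}{10024 + 38895} = \frac{- \frac{96917}{24229} - 301769800}{10024 + 38895} = - \frac{7311580581117}{24229 \cdot 48919} = \left(- \frac{7311580581117}{24229}\right) \frac{1}{48919} = - \frac{7311580581117}{1185258451}$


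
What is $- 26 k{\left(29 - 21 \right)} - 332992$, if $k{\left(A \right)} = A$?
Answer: $-333200$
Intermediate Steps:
$- 26 k{\left(29 - 21 \right)} - 332992 = - 26 \left(29 - 21\right) - 332992 = \left(-26\right) 8 - 332992 = -208 - 332992 = -333200$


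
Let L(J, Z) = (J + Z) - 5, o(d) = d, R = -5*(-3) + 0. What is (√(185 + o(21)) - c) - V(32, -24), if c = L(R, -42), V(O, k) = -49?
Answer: 81 + √206 ≈ 95.353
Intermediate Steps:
R = 15 (R = 15 + 0 = 15)
L(J, Z) = -5 + J + Z
c = -32 (c = -5 + 15 - 42 = -32)
(√(185 + o(21)) - c) - V(32, -24) = (√(185 + 21) - 1*(-32)) - 1*(-49) = (√206 + 32) + 49 = (32 + √206) + 49 = 81 + √206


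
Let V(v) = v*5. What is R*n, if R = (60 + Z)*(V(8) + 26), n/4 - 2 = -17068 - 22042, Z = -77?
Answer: 175516704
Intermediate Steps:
n = -156432 (n = 8 + 4*(-17068 - 22042) = 8 + 4*(-39110) = 8 - 156440 = -156432)
V(v) = 5*v
R = -1122 (R = (60 - 77)*(5*8 + 26) = -17*(40 + 26) = -17*66 = -1122)
R*n = -1122*(-156432) = 175516704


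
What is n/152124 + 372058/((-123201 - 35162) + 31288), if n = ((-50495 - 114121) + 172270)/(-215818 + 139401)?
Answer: -2162561512935557/738614523697050 ≈ -2.9279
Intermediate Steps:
n = -7654/76417 (n = (-164616 + 172270)/(-76417) = 7654*(-1/76417) = -7654/76417 ≈ -0.10016)
n/152124 + 372058/((-123201 - 35162) + 31288) = -7654/76417/152124 + 372058/((-123201 - 35162) + 31288) = -7654/76417*1/152124 + 372058/(-158363 + 31288) = -3827/5812429854 + 372058/(-127075) = -3827/5812429854 + 372058*(-1/127075) = -3827/5812429854 - 372058/127075 = -2162561512935557/738614523697050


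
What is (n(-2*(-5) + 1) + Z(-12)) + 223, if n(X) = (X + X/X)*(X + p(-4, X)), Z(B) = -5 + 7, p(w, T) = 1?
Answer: 369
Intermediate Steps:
Z(B) = 2
n(X) = (1 + X)² (n(X) = (X + X/X)*(X + 1) = (X + 1)*(1 + X) = (1 + X)*(1 + X) = (1 + X)²)
(n(-2*(-5) + 1) + Z(-12)) + 223 = ((1 + (-2*(-5) + 1)² + 2*(-2*(-5) + 1)) + 2) + 223 = ((1 + (10 + 1)² + 2*(10 + 1)) + 2) + 223 = ((1 + 11² + 2*11) + 2) + 223 = ((1 + 121 + 22) + 2) + 223 = (144 + 2) + 223 = 146 + 223 = 369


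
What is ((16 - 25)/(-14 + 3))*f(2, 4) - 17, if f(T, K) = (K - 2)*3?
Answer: -133/11 ≈ -12.091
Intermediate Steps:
f(T, K) = -6 + 3*K (f(T, K) = (-2 + K)*3 = -6 + 3*K)
((16 - 25)/(-14 + 3))*f(2, 4) - 17 = ((16 - 25)/(-14 + 3))*(-6 + 3*4) - 17 = (-9/(-11))*(-6 + 12) - 17 = -9*(-1/11)*6 - 17 = (9/11)*6 - 17 = 54/11 - 17 = -133/11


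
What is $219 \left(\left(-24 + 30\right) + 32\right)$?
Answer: $8322$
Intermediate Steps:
$219 \left(\left(-24 + 30\right) + 32\right) = 219 \left(6 + 32\right) = 219 \cdot 38 = 8322$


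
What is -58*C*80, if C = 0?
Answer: 0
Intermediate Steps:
-58*C*80 = -58*0*80 = 0*80 = 0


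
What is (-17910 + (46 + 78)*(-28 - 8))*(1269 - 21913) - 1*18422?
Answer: 461870434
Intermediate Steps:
(-17910 + (46 + 78)*(-28 - 8))*(1269 - 21913) - 1*18422 = (-17910 + 124*(-36))*(-20644) - 18422 = (-17910 - 4464)*(-20644) - 18422 = -22374*(-20644) - 18422 = 461888856 - 18422 = 461870434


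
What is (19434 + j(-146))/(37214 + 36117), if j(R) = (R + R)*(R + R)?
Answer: 104698/73331 ≈ 1.4277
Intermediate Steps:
j(R) = 4*R² (j(R) = (2*R)*(2*R) = 4*R²)
(19434 + j(-146))/(37214 + 36117) = (19434 + 4*(-146)²)/(37214 + 36117) = (19434 + 4*21316)/73331 = (19434 + 85264)*(1/73331) = 104698*(1/73331) = 104698/73331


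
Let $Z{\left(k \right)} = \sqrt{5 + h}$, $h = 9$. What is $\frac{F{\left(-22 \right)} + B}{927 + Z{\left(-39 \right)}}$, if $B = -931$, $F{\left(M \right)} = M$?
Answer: $- \frac{883431}{859315} + \frac{953 \sqrt{14}}{859315} \approx -1.0239$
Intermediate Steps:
$Z{\left(k \right)} = \sqrt{14}$ ($Z{\left(k \right)} = \sqrt{5 + 9} = \sqrt{14}$)
$\frac{F{\left(-22 \right)} + B}{927 + Z{\left(-39 \right)}} = \frac{-22 - 931}{927 + \sqrt{14}} = \frac{1}{927 + \sqrt{14}} \left(-953\right) = - \frac{953}{927 + \sqrt{14}}$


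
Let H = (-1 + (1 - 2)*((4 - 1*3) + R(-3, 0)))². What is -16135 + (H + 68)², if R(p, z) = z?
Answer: -10951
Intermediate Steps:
H = 4 (H = (-1 + (1 - 2)*((4 - 1*3) + 0))² = (-1 - ((4 - 3) + 0))² = (-1 - (1 + 0))² = (-1 - 1*1)² = (-1 - 1)² = (-2)² = 4)
-16135 + (H + 68)² = -16135 + (4 + 68)² = -16135 + 72² = -16135 + 5184 = -10951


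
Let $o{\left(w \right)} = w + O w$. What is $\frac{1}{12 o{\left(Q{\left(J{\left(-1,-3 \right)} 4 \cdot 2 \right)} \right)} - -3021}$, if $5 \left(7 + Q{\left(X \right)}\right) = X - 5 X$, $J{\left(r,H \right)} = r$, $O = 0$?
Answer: $\frac{5}{15069} \approx 0.00033181$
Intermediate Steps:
$Q{\left(X \right)} = -7 - \frac{4 X}{5}$ ($Q{\left(X \right)} = -7 + \frac{X - 5 X}{5} = -7 + \frac{\left(-4\right) X}{5} = -7 - \frac{4 X}{5}$)
$o{\left(w \right)} = w$ ($o{\left(w \right)} = w + 0 w = w + 0 = w$)
$\frac{1}{12 o{\left(Q{\left(J{\left(-1,-3 \right)} 4 \cdot 2 \right)} \right)} - -3021} = \frac{1}{12 \left(-7 - \frac{4 \left(-1\right) 4 \cdot 2}{5}\right) - -3021} = \frac{1}{12 \left(-7 - \frac{4 \left(\left(-4\right) 2\right)}{5}\right) + 3021} = \frac{1}{12 \left(-7 - - \frac{32}{5}\right) + 3021} = \frac{1}{12 \left(-7 + \frac{32}{5}\right) + 3021} = \frac{1}{12 \left(- \frac{3}{5}\right) + 3021} = \frac{1}{- \frac{36}{5} + 3021} = \frac{1}{\frac{15069}{5}} = \frac{5}{15069}$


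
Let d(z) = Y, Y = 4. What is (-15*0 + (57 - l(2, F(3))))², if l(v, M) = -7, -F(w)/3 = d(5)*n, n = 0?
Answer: 4096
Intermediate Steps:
d(z) = 4
F(w) = 0 (F(w) = -12*0 = -3*0 = 0)
(-15*0 + (57 - l(2, F(3))))² = (-15*0 + (57 - 1*(-7)))² = (0 + (57 + 7))² = (0 + 64)² = 64² = 4096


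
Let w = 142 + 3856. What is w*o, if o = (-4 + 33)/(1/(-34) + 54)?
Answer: 3942028/1835 ≈ 2148.2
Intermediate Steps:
o = 986/1835 (o = 29/(-1/34 + 54) = 29/(1835/34) = 29*(34/1835) = 986/1835 ≈ 0.53733)
w = 3998
w*o = 3998*(986/1835) = 3942028/1835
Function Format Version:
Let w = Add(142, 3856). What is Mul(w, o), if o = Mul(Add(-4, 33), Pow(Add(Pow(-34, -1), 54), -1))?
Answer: Rational(3942028, 1835) ≈ 2148.2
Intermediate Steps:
o = Rational(986, 1835) (o = Mul(29, Pow(Add(Rational(-1, 34), 54), -1)) = Mul(29, Pow(Rational(1835, 34), -1)) = Mul(29, Rational(34, 1835)) = Rational(986, 1835) ≈ 0.53733)
w = 3998
Mul(w, o) = Mul(3998, Rational(986, 1835)) = Rational(3942028, 1835)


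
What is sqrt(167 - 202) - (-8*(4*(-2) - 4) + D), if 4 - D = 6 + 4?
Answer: -90 + I*sqrt(35) ≈ -90.0 + 5.9161*I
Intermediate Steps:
D = -6 (D = 4 - (6 + 4) = 4 - 1*10 = 4 - 10 = -6)
sqrt(167 - 202) - (-8*(4*(-2) - 4) + D) = sqrt(167 - 202) - (-8*(4*(-2) - 4) - 6) = sqrt(-35) - (-8*(-8 - 4) - 6) = I*sqrt(35) - (-8*(-12) - 6) = I*sqrt(35) - (96 - 6) = I*sqrt(35) - 1*90 = I*sqrt(35) - 90 = -90 + I*sqrt(35)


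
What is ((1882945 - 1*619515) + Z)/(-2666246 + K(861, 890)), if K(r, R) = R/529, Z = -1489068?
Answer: 8525893/100745946 ≈ 0.084628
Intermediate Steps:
K(r, R) = R/529 (K(r, R) = R*(1/529) = R/529)
((1882945 - 1*619515) + Z)/(-2666246 + K(861, 890)) = ((1882945 - 1*619515) - 1489068)/(-2666246 + (1/529)*890) = ((1882945 - 619515) - 1489068)/(-2666246 + 890/529) = (1263430 - 1489068)/(-1410443244/529) = -225638*(-529/1410443244) = 8525893/100745946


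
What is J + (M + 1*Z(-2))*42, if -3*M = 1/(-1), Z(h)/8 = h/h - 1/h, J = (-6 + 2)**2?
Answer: 534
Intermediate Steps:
J = 16 (J = (-4)**2 = 16)
Z(h) = 8 - 8/h (Z(h) = 8*(h/h - 1/h) = 8*(1 - 1/h) = 8 - 8/h)
M = 1/3 (M = -1/3/(-1) = -1/3*(-1) = 1/3 ≈ 0.33333)
J + (M + 1*Z(-2))*42 = 16 + (1/3 + 1*(8 - 8/(-2)))*42 = 16 + (1/3 + 1*(8 - 8*(-1/2)))*42 = 16 + (1/3 + 1*(8 + 4))*42 = 16 + (1/3 + 1*12)*42 = 16 + (1/3 + 12)*42 = 16 + (37/3)*42 = 16 + 518 = 534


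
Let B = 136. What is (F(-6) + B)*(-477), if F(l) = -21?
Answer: -54855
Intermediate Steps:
(F(-6) + B)*(-477) = (-21 + 136)*(-477) = 115*(-477) = -54855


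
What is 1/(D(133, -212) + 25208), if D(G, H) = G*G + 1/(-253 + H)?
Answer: 465/19947104 ≈ 2.3312e-5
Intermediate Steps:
D(G, H) = G² + 1/(-253 + H)
1/(D(133, -212) + 25208) = 1/((1 - 253*133² - 212*133²)/(-253 - 212) + 25208) = 1/((1 - 253*17689 - 212*17689)/(-465) + 25208) = 1/(-(1 - 4475317 - 3750068)/465 + 25208) = 1/(-1/465*(-8225384) + 25208) = 1/(8225384/465 + 25208) = 1/(19947104/465) = 465/19947104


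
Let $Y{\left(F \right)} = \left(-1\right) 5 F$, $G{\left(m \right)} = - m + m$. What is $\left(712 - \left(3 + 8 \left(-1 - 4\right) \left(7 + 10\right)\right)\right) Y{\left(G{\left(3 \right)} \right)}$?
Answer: $0$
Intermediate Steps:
$G{\left(m \right)} = 0$
$Y{\left(F \right)} = - 5 F$
$\left(712 - \left(3 + 8 \left(-1 - 4\right) \left(7 + 10\right)\right)\right) Y{\left(G{\left(3 \right)} \right)} = \left(712 - \left(3 + 8 \left(-1 - 4\right) \left(7 + 10\right)\right)\right) \left(\left(-5\right) 0\right) = \left(712 - \left(3 + 8 \left(\left(-5\right) 17\right)\right)\right) 0 = \left(712 - -677\right) 0 = \left(712 + \left(680 - 3\right)\right) 0 = \left(712 + 677\right) 0 = 1389 \cdot 0 = 0$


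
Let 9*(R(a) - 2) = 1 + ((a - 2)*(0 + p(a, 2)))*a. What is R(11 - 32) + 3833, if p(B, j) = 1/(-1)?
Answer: 34033/9 ≈ 3781.4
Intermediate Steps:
p(B, j) = -1
R(a) = 19/9 + a*(2 - a)/9 (R(a) = 2 + (1 + ((a - 2)*(0 - 1))*a)/9 = 2 + (1 + ((-2 + a)*(-1))*a)/9 = 2 + (1 + (2 - a)*a)/9 = 2 + (1 + a*(2 - a))/9 = 2 + (⅑ + a*(2 - a)/9) = 19/9 + a*(2 - a)/9)
R(11 - 32) + 3833 = (19/9 - (11 - 32)²/9 + 2*(11 - 32)/9) + 3833 = (19/9 - ⅑*(-21)² + (2/9)*(-21)) + 3833 = (19/9 - ⅑*441 - 14/3) + 3833 = (19/9 - 49 - 14/3) + 3833 = -464/9 + 3833 = 34033/9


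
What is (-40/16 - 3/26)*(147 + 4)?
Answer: -5134/13 ≈ -394.92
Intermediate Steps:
(-40/16 - 3/26)*(147 + 4) = (-40*1/16 - 3*1/26)*151 = (-5/2 - 3/26)*151 = -34/13*151 = -5134/13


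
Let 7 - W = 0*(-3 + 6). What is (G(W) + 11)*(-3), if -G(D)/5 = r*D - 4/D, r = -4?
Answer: -3231/7 ≈ -461.57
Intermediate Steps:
W = 7 (W = 7 - 0*(-3 + 6) = 7 - 0*3 = 7 - 1*0 = 7 + 0 = 7)
G(D) = 20*D + 20/D (G(D) = -5*(-4*D - 4/D) = 20*D + 20/D)
(G(W) + 11)*(-3) = ((20*7 + 20/7) + 11)*(-3) = ((140 + 20*(1/7)) + 11)*(-3) = ((140 + 20/7) + 11)*(-3) = (1000/7 + 11)*(-3) = (1077/7)*(-3) = -3231/7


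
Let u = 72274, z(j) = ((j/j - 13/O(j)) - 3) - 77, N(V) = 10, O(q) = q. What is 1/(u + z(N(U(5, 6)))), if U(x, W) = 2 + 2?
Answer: 10/721937 ≈ 1.3852e-5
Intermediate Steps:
U(x, W) = 4
z(j) = -79 - 13/j (z(j) = ((j/j - 13/j) - 3) - 77 = ((1 - 13/j) - 3) - 77 = (-2 - 13/j) - 77 = -79 - 13/j)
1/(u + z(N(U(5, 6)))) = 1/(72274 + (-79 - 13/10)) = 1/(72274 - 803/10) = 1/(721937/10) = 10/721937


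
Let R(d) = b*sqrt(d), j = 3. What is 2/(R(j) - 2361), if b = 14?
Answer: -1574/1857911 - 28*sqrt(3)/5573733 ≈ -0.00085589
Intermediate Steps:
R(d) = 14*sqrt(d)
2/(R(j) - 2361) = 2/(14*sqrt(3) - 2361) = 2/(-2361 + 14*sqrt(3))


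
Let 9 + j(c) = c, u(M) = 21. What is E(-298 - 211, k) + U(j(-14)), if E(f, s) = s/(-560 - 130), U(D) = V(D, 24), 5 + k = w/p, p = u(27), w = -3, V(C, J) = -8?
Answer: -6434/805 ≈ -7.9925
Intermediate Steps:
p = 21
j(c) = -9 + c
k = -36/7 (k = -5 - 3/21 = -5 - 3*1/21 = -5 - ⅐ = -36/7 ≈ -5.1429)
U(D) = -8
E(f, s) = -s/690 (E(f, s) = s/(-690) = -s/690)
E(-298 - 211, k) + U(j(-14)) = -1/690*(-36/7) - 8 = 6/805 - 8 = -6434/805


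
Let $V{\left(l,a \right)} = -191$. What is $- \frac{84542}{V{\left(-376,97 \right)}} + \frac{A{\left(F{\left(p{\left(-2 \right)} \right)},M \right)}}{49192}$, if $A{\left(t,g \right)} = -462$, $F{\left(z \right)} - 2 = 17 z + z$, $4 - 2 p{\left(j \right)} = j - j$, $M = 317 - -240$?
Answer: $\frac{189031901}{427076} \approx 442.62$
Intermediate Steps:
$M = 557$ ($M = 317 + 240 = 557$)
$p{\left(j \right)} = 2$ ($p{\left(j \right)} = 2 - \frac{j - j}{2} = 2 - 0 = 2 + 0 = 2$)
$F{\left(z \right)} = 2 + 18 z$ ($F{\left(z \right)} = 2 + \left(17 z + z\right) = 2 + 18 z$)
$- \frac{84542}{V{\left(-376,97 \right)}} + \frac{A{\left(F{\left(p{\left(-2 \right)} \right)},M \right)}}{49192} = - \frac{84542}{-191} - \frac{462}{49192} = \left(-84542\right) \left(- \frac{1}{191}\right) - \frac{21}{2236} = \frac{84542}{191} - \frac{21}{2236} = \frac{189031901}{427076}$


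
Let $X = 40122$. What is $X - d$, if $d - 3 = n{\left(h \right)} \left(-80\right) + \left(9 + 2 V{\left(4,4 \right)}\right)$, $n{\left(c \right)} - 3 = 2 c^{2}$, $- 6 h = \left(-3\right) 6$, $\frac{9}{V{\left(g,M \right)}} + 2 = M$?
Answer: $41781$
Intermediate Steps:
$V{\left(g,M \right)} = \frac{9}{-2 + M}$
$h = 3$ ($h = - \frac{\left(-3\right) 6}{6} = \left(- \frac{1}{6}\right) \left(-18\right) = 3$)
$n{\left(c \right)} = 3 + 2 c^{2}$
$d = -1659$ ($d = 3 + \left(\left(3 + 2 \cdot 3^{2}\right) \left(-80\right) + \left(9 + 2 \frac{9}{-2 + 4}\right)\right) = 3 + \left(\left(3 + 2 \cdot 9\right) \left(-80\right) + \left(9 + 2 \cdot \frac{9}{2}\right)\right) = 3 + \left(\left(3 + 18\right) \left(-80\right) + \left(9 + 2 \cdot 9 \cdot \frac{1}{2}\right)\right) = 3 + \left(21 \left(-80\right) + \left(9 + 2 \cdot \frac{9}{2}\right)\right) = 3 + \left(-1680 + \left(9 + 9\right)\right) = 3 + \left(-1680 + 18\right) = 3 - 1662 = -1659$)
$X - d = 40122 - -1659 = 40122 + 1659 = 41781$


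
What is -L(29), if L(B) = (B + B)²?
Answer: -3364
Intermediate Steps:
L(B) = 4*B² (L(B) = (2*B)² = 4*B²)
-L(29) = -4*29² = -4*841 = -1*3364 = -3364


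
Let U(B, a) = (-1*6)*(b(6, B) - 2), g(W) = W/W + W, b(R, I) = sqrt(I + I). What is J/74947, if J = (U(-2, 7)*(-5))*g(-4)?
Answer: 180/74947 - 180*I/74947 ≈ 0.0024017 - 0.0024017*I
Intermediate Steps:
b(R, I) = sqrt(2)*sqrt(I) (b(R, I) = sqrt(2*I) = sqrt(2)*sqrt(I))
g(W) = 1 + W
U(B, a) = 12 - 6*sqrt(2)*sqrt(B) (U(B, a) = (-1*6)*(sqrt(2)*sqrt(B) - 2) = -6*(-2 + sqrt(2)*sqrt(B)) = 12 - 6*sqrt(2)*sqrt(B))
J = 180 - 180*I (J = ((12 - 6*sqrt(2)*sqrt(-2))*(-5))*(1 - 4) = ((12 - 6*sqrt(2)*I*sqrt(2))*(-5))*(-3) = ((12 - 12*I)*(-5))*(-3) = (-60 + 60*I)*(-3) = 180 - 180*I ≈ 180.0 - 180.0*I)
J/74947 = (180 - 180*I)/74947 = (180 - 180*I)*(1/74947) = 180/74947 - 180*I/74947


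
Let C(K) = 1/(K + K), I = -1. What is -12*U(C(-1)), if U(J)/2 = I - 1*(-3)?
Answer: -48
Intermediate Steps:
C(K) = 1/(2*K)
U(J) = 4 (U(J) = 2*(-1 - 1*(-3)) = 2*(-1 + 3) = 2*2 = 4)
-12*U(C(-1)) = -12*4 = -48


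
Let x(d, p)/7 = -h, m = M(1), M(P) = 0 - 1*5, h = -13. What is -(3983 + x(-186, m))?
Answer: -4074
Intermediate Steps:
M(P) = -5 (M(P) = 0 - 5 = -5)
m = -5
x(d, p) = 91 (x(d, p) = 7*(-1*(-13)) = 7*13 = 91)
-(3983 + x(-186, m)) = -(3983 + 91) = -1*4074 = -4074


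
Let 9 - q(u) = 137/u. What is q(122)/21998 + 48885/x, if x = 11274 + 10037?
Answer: 131215891931/57193524116 ≈ 2.2942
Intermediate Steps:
x = 21311
q(u) = 9 - 137/u
q(122)/21998 + 48885/x = (9 - 137/122)/21998 + 48885/21311 = (9 - 137*1/122)*(1/21998) + 48885*(1/21311) = (9 - 137/122)*(1/21998) + 48885/21311 = (961/122)*(1/21998) + 48885/21311 = 961/2683756 + 48885/21311 = 131215891931/57193524116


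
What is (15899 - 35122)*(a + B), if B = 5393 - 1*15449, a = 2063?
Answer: 153649439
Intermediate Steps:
B = -10056 (B = 5393 - 15449 = -10056)
(15899 - 35122)*(a + B) = (15899 - 35122)*(2063 - 10056) = -19223*(-7993) = 153649439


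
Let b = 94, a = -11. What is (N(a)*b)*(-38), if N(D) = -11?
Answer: 39292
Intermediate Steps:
(N(a)*b)*(-38) = -11*94*(-38) = -1034*(-38) = 39292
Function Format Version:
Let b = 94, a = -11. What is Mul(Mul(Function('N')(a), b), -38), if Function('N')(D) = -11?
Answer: 39292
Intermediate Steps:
Mul(Mul(Function('N')(a), b), -38) = Mul(Mul(-11, 94), -38) = Mul(-1034, -38) = 39292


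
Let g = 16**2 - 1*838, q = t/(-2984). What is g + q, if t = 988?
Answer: -434419/746 ≈ -582.33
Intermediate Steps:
q = -247/746 (q = 988/(-2984) = 988*(-1/2984) = -247/746 ≈ -0.33110)
g = -582 (g = 256 - 838 = -582)
g + q = -582 - 247/746 = -434419/746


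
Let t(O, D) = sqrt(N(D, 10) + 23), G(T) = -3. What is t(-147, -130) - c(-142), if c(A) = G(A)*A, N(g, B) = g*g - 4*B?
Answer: -426 + sqrt(16883) ≈ -296.07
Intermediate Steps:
N(g, B) = g**2 - 4*B
t(O, D) = sqrt(-17 + D**2) (t(O, D) = sqrt((D**2 - 4*10) + 23) = sqrt((D**2 - 40) + 23) = sqrt((-40 + D**2) + 23) = sqrt(-17 + D**2))
c(A) = -3*A
t(-147, -130) - c(-142) = sqrt(-17 + (-130)**2) - (-3)*(-142) = sqrt(-17 + 16900) - 1*426 = sqrt(16883) - 426 = -426 + sqrt(16883)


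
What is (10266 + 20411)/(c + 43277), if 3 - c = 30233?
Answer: 30677/13047 ≈ 2.3513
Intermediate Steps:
c = -30230 (c = 3 - 1*30233 = 3 - 30233 = -30230)
(10266 + 20411)/(c + 43277) = (10266 + 20411)/(-30230 + 43277) = 30677/13047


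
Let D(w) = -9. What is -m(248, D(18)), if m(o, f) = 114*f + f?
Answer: 1035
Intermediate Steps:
m(o, f) = 115*f
-m(248, D(18)) = -115*(-9) = -1*(-1035) = 1035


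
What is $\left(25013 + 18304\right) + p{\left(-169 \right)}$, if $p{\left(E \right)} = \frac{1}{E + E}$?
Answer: $\frac{14641145}{338} \approx 43317.0$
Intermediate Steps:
$p{\left(E \right)} = \frac{1}{2 E}$
$\left(25013 + 18304\right) + p{\left(-169 \right)} = \left(25013 + 18304\right) + \frac{1}{2 \left(-169\right)} = 43317 + \frac{1}{2} \left(- \frac{1}{169}\right) = 43317 - \frac{1}{338} = \frac{14641145}{338}$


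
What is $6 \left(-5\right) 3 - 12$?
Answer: $-102$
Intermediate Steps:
$6 \left(-5\right) 3 - 12 = \left(-30\right) 3 - 12 = -90 - 12 = -102$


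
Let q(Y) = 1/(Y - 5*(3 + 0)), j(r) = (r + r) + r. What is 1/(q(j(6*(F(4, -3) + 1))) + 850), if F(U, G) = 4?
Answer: 75/63751 ≈ 0.0011765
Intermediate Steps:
j(r) = 3*r (j(r) = 2*r + r = 3*r)
q(Y) = 1/(-15 + Y) (q(Y) = 1/(Y - 5*3) = 1/(Y - 15) = 1/(-15 + Y))
1/(q(j(6*(F(4, -3) + 1))) + 850) = 1/(1/(-15 + 3*(6*(4 + 1))) + 850) = 1/(1/(-15 + 3*(6*5)) + 850) = 1/(1/(-15 + 3*30) + 850) = 1/(1/(-15 + 90) + 850) = 1/(1/75 + 850) = 1/(63751/75) = 75/63751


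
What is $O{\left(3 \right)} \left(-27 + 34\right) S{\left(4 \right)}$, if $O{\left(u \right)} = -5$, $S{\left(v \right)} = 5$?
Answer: $-175$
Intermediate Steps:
$O{\left(3 \right)} \left(-27 + 34\right) S{\left(4 \right)} = - 5 \left(-27 + 34\right) 5 = \left(-5\right) 7 \cdot 5 = \left(-35\right) 5 = -175$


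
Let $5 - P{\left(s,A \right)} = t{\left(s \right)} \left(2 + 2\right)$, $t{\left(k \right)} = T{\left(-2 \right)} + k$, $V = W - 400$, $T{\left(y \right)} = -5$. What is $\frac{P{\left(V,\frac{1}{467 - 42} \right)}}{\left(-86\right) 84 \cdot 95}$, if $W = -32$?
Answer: $- \frac{1753}{686280} \approx -0.0025543$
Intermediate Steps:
$V = -432$ ($V = -32 - 400 = -432$)
$t{\left(k \right)} = -5 + k$
$P{\left(s,A \right)} = 25 - 4 s$ ($P{\left(s,A \right)} = 5 - \left(-5 + s\right) \left(2 + 2\right) = 5 - \left(-5 + s\right) 4 = 5 - \left(-20 + 4 s\right) = 25 - 4 s$)
$\frac{P{\left(V,\frac{1}{467 - 42} \right)}}{\left(-86\right) 84 \cdot 95} = \frac{25 - -1728}{\left(-86\right) 84 \cdot 95} = \frac{25 + 1728}{\left(-7224\right) 95} = \frac{1753}{-686280} = 1753 \left(- \frac{1}{686280}\right) = - \frac{1753}{686280}$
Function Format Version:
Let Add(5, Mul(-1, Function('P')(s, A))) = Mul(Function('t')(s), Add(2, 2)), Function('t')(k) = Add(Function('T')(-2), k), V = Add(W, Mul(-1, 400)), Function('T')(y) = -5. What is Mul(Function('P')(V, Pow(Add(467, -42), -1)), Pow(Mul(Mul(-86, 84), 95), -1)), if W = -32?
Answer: Rational(-1753, 686280) ≈ -0.0025543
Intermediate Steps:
V = -432 (V = Add(-32, Mul(-1, 400)) = Add(-32, -400) = -432)
Function('t')(k) = Add(-5, k)
Function('P')(s, A) = Add(25, Mul(-4, s)) (Function('P')(s, A) = Add(5, Mul(-1, Mul(Add(-5, s), Add(2, 2)))) = Add(5, Mul(-1, Mul(Add(-5, s), 4))) = Add(5, Mul(-1, Add(-20, Mul(4, s)))) = Add(5, Add(20, Mul(-4, s))) = Add(25, Mul(-4, s)))
Mul(Function('P')(V, Pow(Add(467, -42), -1)), Pow(Mul(Mul(-86, 84), 95), -1)) = Mul(Add(25, Mul(-4, -432)), Pow(Mul(Mul(-86, 84), 95), -1)) = Mul(Add(25, 1728), Pow(Mul(-7224, 95), -1)) = Mul(1753, Pow(-686280, -1)) = Mul(1753, Rational(-1, 686280)) = Rational(-1753, 686280)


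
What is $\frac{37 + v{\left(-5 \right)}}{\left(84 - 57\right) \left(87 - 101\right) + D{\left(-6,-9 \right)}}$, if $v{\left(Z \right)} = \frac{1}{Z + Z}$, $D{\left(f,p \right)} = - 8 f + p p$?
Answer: $- \frac{123}{830} \approx -0.14819$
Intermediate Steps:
$D{\left(f,p \right)} = p^{2} - 8 f$ ($D{\left(f,p \right)} = - 8 f + p^{2} = p^{2} - 8 f$)
$v{\left(Z \right)} = \frac{1}{2 Z}$
$\frac{37 + v{\left(-5 \right)}}{\left(84 - 57\right) \left(87 - 101\right) + D{\left(-6,-9 \right)}} = \frac{37 + \frac{1}{2 \left(-5\right)}}{\left(84 - 57\right) \left(87 - 101\right) - \left(-48 - \left(-9\right)^{2}\right)} = \frac{37 + \frac{1}{2} \left(- \frac{1}{5}\right)}{27 \left(-14\right) + \left(81 + 48\right)} = \frac{37 - \frac{1}{10}}{-378 + 129} = \frac{369}{10 \left(-249\right)} = \frac{369}{10} \left(- \frac{1}{249}\right) = - \frac{123}{830}$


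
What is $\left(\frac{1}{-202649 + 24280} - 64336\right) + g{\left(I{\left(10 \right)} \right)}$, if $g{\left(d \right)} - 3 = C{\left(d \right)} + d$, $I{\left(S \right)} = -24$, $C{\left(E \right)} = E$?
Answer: $- \frac{11483574590}{178369} \approx -64381.0$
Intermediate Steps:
$g{\left(d \right)} = 3 + 2 d$ ($g{\left(d \right)} = 3 + \left(d + d\right) = 3 + 2 d$)
$\left(\frac{1}{-202649 + 24280} - 64336\right) + g{\left(I{\left(10 \right)} \right)} = \left(\frac{1}{-202649 + 24280} - 64336\right) + \left(3 + 2 \left(-24\right)\right) = \left(\frac{1}{-178369} - 64336\right) + \left(3 - 48\right) = \left(- \frac{1}{178369} - 64336\right) - 45 = - \frac{11475547985}{178369} - 45 = - \frac{11483574590}{178369}$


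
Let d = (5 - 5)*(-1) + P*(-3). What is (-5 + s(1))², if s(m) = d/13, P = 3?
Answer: 5476/169 ≈ 32.402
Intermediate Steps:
d = -9 (d = (5 - 5)*(-1) + 3*(-3) = 0*(-1) - 9 = 0 - 9 = -9)
s(m) = -9/13
(-5 + s(1))² = (-5 - 9/13)² = (-74/13)² = 5476/169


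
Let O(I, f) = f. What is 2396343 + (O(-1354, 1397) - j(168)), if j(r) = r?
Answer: 2397572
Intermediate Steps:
2396343 + (O(-1354, 1397) - j(168)) = 2396343 + (1397 - 1*168) = 2396343 + (1397 - 168) = 2396343 + 1229 = 2397572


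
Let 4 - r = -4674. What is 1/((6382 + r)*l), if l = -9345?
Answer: -1/103355700 ≈ -9.6753e-9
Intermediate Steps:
r = 4678 (r = 4 - 1*(-4674) = 4 + 4674 = 4678)
1/((6382 + r)*l) = 1/((6382 + 4678)*(-9345)) = -1/9345/11060 = (1/11060)*(-1/9345) = -1/103355700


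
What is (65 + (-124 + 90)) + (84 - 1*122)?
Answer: -7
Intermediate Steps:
(65 + (-124 + 90)) + (84 - 1*122) = (65 - 34) + (84 - 122) = 31 - 38 = -7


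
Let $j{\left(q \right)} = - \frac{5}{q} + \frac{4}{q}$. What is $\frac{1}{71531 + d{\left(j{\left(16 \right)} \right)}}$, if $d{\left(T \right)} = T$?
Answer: $\frac{16}{1144495} \approx 1.398 \cdot 10^{-5}$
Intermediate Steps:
$j{\left(q \right)} = - \frac{1}{q}$
$\frac{1}{71531 + d{\left(j{\left(16 \right)} \right)}} = \frac{1}{71531 - \frac{1}{16}} = \frac{1}{\frac{1144495}{16}} = \frac{16}{1144495}$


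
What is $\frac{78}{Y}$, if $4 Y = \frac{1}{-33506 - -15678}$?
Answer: $-5562336$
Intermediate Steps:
$Y = - \frac{1}{71312}$ ($Y = \frac{1}{4 \left(-33506 - -15678\right)} = \frac{1}{4 \left(-33506 + 15678\right)} = \frac{1}{4 \left(-17828\right)} = \frac{1}{4} \left(- \frac{1}{17828}\right) = - \frac{1}{71312} \approx -1.4023 \cdot 10^{-5}$)
$\frac{78}{Y} = \frac{78}{- \frac{1}{71312}} = 78 \left(-71312\right) = -5562336$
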